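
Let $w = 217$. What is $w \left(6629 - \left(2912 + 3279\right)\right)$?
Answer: $95046$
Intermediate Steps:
$w \left(6629 - \left(2912 + 3279\right)\right) = 217 \left(6629 - \left(2912 + 3279\right)\right) = 217 \left(6629 - 6191\right) = 217 \cdot 438 = 95046$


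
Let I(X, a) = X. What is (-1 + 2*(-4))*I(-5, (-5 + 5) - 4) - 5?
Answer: 40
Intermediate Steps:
(-1 + 2*(-4))*I(-5, (-5 + 5) - 4) - 5 = (-1 + 2*(-4))*(-5) - 5 = (-1 - 8)*(-5) - 5 = -9*(-5) - 5 = 45 - 5 = 40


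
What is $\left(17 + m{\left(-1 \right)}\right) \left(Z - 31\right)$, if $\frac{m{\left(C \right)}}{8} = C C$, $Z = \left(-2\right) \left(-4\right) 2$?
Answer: $-375$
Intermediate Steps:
$Z = 16$ ($Z = 8 \cdot 2 = 16$)
$m{\left(C \right)} = 8 C^{2}$ ($m{\left(C \right)} = 8 C C = 8 C^{2}$)
$\left(17 + m{\left(-1 \right)}\right) \left(Z - 31\right) = \left(17 + 8 \left(-1\right)^{2}\right) \left(16 - 31\right) = \left(17 + 8 \cdot 1\right) \left(-15\right) = \left(17 + 8\right) \left(-15\right) = 25 \left(-15\right) = -375$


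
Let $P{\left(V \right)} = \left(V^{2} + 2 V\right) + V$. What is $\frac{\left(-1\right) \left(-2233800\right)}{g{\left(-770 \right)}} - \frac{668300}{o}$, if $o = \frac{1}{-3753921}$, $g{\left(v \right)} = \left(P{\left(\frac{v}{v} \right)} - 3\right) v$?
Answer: $\frac{193173395907720}{77} \approx 2.5087 \cdot 10^{12}$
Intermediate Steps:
$P{\left(V \right)} = V^{2} + 3 V$
$g{\left(v \right)} = v$ ($g{\left(v \right)} = \left(\frac{v}{v} \left(3 + \frac{v}{v}\right) - 3\right) v = \left(1 \left(3 + 1\right) - 3\right) v = \left(1 \cdot 4 - 3\right) v = \left(4 - 3\right) v = 1 v = v$)
$o = - \frac{1}{3753921} \approx -2.6639 \cdot 10^{-7}$
$\frac{\left(-1\right) \left(-2233800\right)}{g{\left(-770 \right)}} - \frac{668300}{o} = \frac{\left(-1\right) \left(-2233800\right)}{-770} - \frac{668300}{- \frac{1}{3753921}} = 2233800 \left(- \frac{1}{770}\right) - -2508745404300 = - \frac{223380}{77} + 2508745404300 = \frac{193173395907720}{77}$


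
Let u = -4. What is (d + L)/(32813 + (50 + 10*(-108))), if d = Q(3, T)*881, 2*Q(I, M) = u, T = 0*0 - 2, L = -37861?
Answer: -39623/31783 ≈ -1.2467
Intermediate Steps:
T = -2 (T = 0 - 2 = -2)
Q(I, M) = -2 (Q(I, M) = (1/2)*(-4) = -2)
d = -1762 (d = -2*881 = -1762)
(d + L)/(32813 + (50 + 10*(-108))) = (-1762 - 37861)/(32813 + (50 + 10*(-108))) = -39623/(32813 + (50 - 1080)) = -39623/(32813 - 1030) = -39623/31783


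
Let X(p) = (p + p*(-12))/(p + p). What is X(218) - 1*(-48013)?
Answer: 96015/2 ≈ 48008.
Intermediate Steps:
X(p) = -11/2 (X(p) = (p - 12*p)/((2*p)) = (-11*p)*(1/(2*p)) = -11/2)
X(218) - 1*(-48013) = -11/2 - 1*(-48013) = -11/2 + 48013 = 96015/2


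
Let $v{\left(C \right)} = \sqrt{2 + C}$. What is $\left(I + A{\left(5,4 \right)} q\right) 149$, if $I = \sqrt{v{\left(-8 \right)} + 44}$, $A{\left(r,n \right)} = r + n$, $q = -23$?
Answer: $-30843 + 149 \sqrt{44 + i \sqrt{6}} \approx -29854.0 + 27.5 i$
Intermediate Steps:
$A{\left(r,n \right)} = n + r$
$I = \sqrt{44 + i \sqrt{6}}$ ($I = \sqrt{\sqrt{2 - 8} + 44} = \sqrt{\sqrt{-6} + 44} = \sqrt{i \sqrt{6} + 44} = \sqrt{44 + i \sqrt{6}} \approx 6.6358 + 0.18457 i$)
$\left(I + A{\left(5,4 \right)} q\right) 149 = \left(\sqrt{44 + i \sqrt{6}} + \left(4 + 5\right) \left(-23\right)\right) 149 = \left(\sqrt{44 + i \sqrt{6}} + 9 \left(-23\right)\right) 149 = \left(\sqrt{44 + i \sqrt{6}} - 207\right) 149 = \left(-207 + \sqrt{44 + i \sqrt{6}}\right) 149 = -30843 + 149 \sqrt{44 + i \sqrt{6}}$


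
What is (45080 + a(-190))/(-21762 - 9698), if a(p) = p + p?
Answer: -2235/1573 ≈ -1.4209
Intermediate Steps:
a(p) = 2*p
(45080 + a(-190))/(-21762 - 9698) = (45080 + 2*(-190))/(-21762 - 9698) = (45080 - 380)/(-31460) = 44700*(-1/31460) = -2235/1573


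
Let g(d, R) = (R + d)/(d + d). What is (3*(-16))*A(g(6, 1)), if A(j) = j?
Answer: -28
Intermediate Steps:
g(d, R) = (R + d)/(2*d) (g(d, R) = (R + d)/((2*d)) = (R + d)*(1/(2*d)) = (R + d)/(2*d))
(3*(-16))*A(g(6, 1)) = (3*(-16))*((½)*(1 + 6)/6) = -24*7/6 = -48*7/12 = -28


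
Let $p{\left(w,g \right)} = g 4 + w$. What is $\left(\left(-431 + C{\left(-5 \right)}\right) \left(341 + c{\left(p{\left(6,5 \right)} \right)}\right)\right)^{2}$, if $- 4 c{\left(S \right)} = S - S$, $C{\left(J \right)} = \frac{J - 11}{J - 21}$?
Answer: $\frac{3640063331025}{169} \approx 2.1539 \cdot 10^{10}$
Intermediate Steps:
$p{\left(w,g \right)} = w + 4 g$ ($p{\left(w,g \right)} = 4 g + w = w + 4 g$)
$C{\left(J \right)} = \frac{-11 + J}{-21 + J}$
$c{\left(S \right)} = 0$ ($c{\left(S \right)} = - \frac{S - S}{4} = \left(- \frac{1}{4}\right) 0 = 0$)
$\left(\left(-431 + C{\left(-5 \right)}\right) \left(341 + c{\left(p{\left(6,5 \right)} \right)}\right)\right)^{2} = \left(\left(-431 + \frac{-11 - 5}{-21 - 5}\right) \left(341 + 0\right)\right)^{2} = \left(\left(-431 + \frac{1}{-26} \left(-16\right)\right) 341\right)^{2} = \left(\left(-431 - - \frac{8}{13}\right) 341\right)^{2} = \left(\left(-431 + \frac{8}{13}\right) 341\right)^{2} = \left(\left(- \frac{5595}{13}\right) 341\right)^{2} = \left(- \frac{1907895}{13}\right)^{2} = \frac{3640063331025}{169}$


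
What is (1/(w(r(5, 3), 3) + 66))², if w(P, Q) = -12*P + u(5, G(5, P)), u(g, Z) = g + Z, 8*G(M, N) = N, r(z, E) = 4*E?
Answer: 4/20449 ≈ 0.00019561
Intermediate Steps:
G(M, N) = N/8
u(g, Z) = Z + g
w(P, Q) = 5 - 95*P/8 (w(P, Q) = -12*P + (P/8 + 5) = -12*P + (5 + P/8) = 5 - 95*P/8)
(1/(w(r(5, 3), 3) + 66))² = (1/((5 - 95*3/2) + 66))² = (1/((5 - 95/8*12) + 66))² = (1/((5 - 285/2) + 66))² = (1/(-275/2 + 66))² = (1/(-143/2))² = (-2/143)² = 4/20449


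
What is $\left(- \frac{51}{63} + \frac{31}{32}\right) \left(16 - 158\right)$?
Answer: $- \frac{7597}{336} \approx -22.61$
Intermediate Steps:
$\left(- \frac{51}{63} + \frac{31}{32}\right) \left(16 - 158\right) = \left(\left(-51\right) \frac{1}{63} + 31 \cdot \frac{1}{32}\right) \left(-142\right) = \left(- \frac{17}{21} + \frac{31}{32}\right) \left(-142\right) = \frac{107}{672} \left(-142\right) = - \frac{7597}{336}$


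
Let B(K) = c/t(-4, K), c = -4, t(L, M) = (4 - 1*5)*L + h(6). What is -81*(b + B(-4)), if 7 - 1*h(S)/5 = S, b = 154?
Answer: -12438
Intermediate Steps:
h(S) = 35 - 5*S
t(L, M) = 5 - L (t(L, M) = (4 - 1*5)*L + (35 - 5*6) = (4 - 5)*L + (35 - 30) = -L + 5 = 5 - L)
B(K) = -4/9 (B(K) = -4/(5 - 1*(-4)) = -4/(5 + 4) = -4/9)
-81*(b + B(-4)) = -81*(154 - 4/9) = -81*1382/9 = -12438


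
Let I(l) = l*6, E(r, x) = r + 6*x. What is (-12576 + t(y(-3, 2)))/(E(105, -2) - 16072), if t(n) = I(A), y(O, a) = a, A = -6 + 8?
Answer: 12564/15979 ≈ 0.78628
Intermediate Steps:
A = 2
I(l) = 6*l
t(n) = 12 (t(n) = 6*2 = 12)
(-12576 + t(y(-3, 2)))/(E(105, -2) - 16072) = (-12576 + 12)/((105 + 6*(-2)) - 16072) = -12564/((105 - 12) - 16072) = -12564/(93 - 16072) = -12564/(-15979) = -12564*(-1/15979) = 12564/15979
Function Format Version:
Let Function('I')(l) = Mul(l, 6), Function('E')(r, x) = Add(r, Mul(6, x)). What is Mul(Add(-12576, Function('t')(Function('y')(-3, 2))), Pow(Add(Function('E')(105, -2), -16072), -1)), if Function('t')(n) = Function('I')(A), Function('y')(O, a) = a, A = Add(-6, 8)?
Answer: Rational(12564, 15979) ≈ 0.78628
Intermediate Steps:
A = 2
Function('I')(l) = Mul(6, l)
Function('t')(n) = 12 (Function('t')(n) = Mul(6, 2) = 12)
Mul(Add(-12576, Function('t')(Function('y')(-3, 2))), Pow(Add(Function('E')(105, -2), -16072), -1)) = Mul(Add(-12576, 12), Pow(Add(Add(105, Mul(6, -2)), -16072), -1)) = Mul(-12564, Pow(Add(Add(105, -12), -16072), -1)) = Mul(-12564, Pow(Add(93, -16072), -1)) = Mul(-12564, Pow(-15979, -1)) = Mul(-12564, Rational(-1, 15979)) = Rational(12564, 15979)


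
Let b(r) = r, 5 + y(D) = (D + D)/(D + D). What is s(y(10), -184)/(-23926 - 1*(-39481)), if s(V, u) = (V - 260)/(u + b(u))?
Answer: 11/238510 ≈ 4.6120e-5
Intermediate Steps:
y(D) = -4 (y(D) = -5 + (D + D)/(D + D) = -5 + (2*D)/((2*D)) = -5 + (2*D)*(1/(2*D)) = -5 + 1 = -4)
s(V, u) = (-260 + V)/(2*u) (s(V, u) = (V - 260)/(u + u) = (-260 + V)/((2*u)) = (-260 + V)*(1/(2*u)) = (-260 + V)/(2*u))
s(y(10), -184)/(-23926 - 1*(-39481)) = ((1/2)*(-260 - 4)/(-184))/(-23926 - 1*(-39481)) = ((1/2)*(-1/184)*(-264))/(-23926 + 39481) = (33/46)/15555 = (33/46)*(1/15555) = 11/238510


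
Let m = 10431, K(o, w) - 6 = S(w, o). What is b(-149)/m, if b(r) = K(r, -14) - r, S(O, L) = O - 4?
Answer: 137/10431 ≈ 0.013134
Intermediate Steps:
S(O, L) = -4 + O
K(o, w) = 2 + w (K(o, w) = 6 + (-4 + w) = 2 + w)
b(r) = -12 - r (b(r) = (2 - 14) - r = -12 - r)
b(-149)/m = (-12 - 1*(-149))/10431 = (-12 + 149)*(1/10431) = 137*(1/10431) = 137/10431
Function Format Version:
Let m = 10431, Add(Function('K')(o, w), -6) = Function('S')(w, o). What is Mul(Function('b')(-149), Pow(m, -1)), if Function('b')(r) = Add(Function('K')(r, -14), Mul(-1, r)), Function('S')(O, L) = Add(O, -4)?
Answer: Rational(137, 10431) ≈ 0.013134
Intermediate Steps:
Function('S')(O, L) = Add(-4, O)
Function('K')(o, w) = Add(2, w) (Function('K')(o, w) = Add(6, Add(-4, w)) = Add(2, w))
Function('b')(r) = Add(-12, Mul(-1, r)) (Function('b')(r) = Add(Add(2, -14), Mul(-1, r)) = Add(-12, Mul(-1, r)))
Mul(Function('b')(-149), Pow(m, -1)) = Mul(Add(-12, Mul(-1, -149)), Pow(10431, -1)) = Mul(Add(-12, 149), Rational(1, 10431)) = Mul(137, Rational(1, 10431)) = Rational(137, 10431)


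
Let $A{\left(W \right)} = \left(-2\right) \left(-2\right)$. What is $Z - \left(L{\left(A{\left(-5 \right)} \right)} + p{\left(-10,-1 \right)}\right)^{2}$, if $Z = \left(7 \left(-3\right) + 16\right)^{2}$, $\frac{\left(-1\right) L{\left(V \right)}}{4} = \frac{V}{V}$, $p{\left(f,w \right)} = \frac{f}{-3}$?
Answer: $\frac{221}{9} \approx 24.556$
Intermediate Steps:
$p{\left(f,w \right)} = - \frac{f}{3}$ ($p{\left(f,w \right)} = f \left(- \frac{1}{3}\right) = - \frac{f}{3}$)
$A{\left(W \right)} = 4$
$L{\left(V \right)} = -4$ ($L{\left(V \right)} = - 4 \frac{V}{V} = \left(-4\right) 1 = -4$)
$Z = 25$ ($Z = \left(-21 + 16\right)^{2} = \left(-5\right)^{2} = 25$)
$Z - \left(L{\left(A{\left(-5 \right)} \right)} + p{\left(-10,-1 \right)}\right)^{2} = 25 - \left(-4 - - \frac{10}{3}\right)^{2} = 25 - \left(-4 + \frac{10}{3}\right)^{2} = 25 - \left(- \frac{2}{3}\right)^{2} = 25 - \frac{4}{9} = \frac{221}{9}$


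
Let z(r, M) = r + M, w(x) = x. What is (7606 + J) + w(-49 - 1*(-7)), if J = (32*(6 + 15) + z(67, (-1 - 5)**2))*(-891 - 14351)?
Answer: -11804986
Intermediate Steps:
z(r, M) = M + r
J = -11812550 (J = (32*(6 + 15) + ((-1 - 5)**2 + 67))*(-891 - 14351) = (32*21 + ((-6)**2 + 67))*(-15242) = (672 + (36 + 67))*(-15242) = (672 + 103)*(-15242) = 775*(-15242) = -11812550)
(7606 + J) + w(-49 - 1*(-7)) = (7606 - 11812550) + (-49 - 1*(-7)) = -11804944 + (-49 + 7) = -11804944 - 42 = -11804986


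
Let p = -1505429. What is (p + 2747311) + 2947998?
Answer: 4189880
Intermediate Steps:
(p + 2747311) + 2947998 = (-1505429 + 2747311) + 2947998 = 1241882 + 2947998 = 4189880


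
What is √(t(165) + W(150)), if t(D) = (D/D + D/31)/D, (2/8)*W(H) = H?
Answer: 2*√3924734385/5115 ≈ 24.496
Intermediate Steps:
W(H) = 4*H
t(D) = (1 + D/31)/D (t(D) = (1 + D*(1/31))/D = (1 + D/31)/D)
√(t(165) + W(150)) = √((1/31)*(31 + 165)/165 + 4*150) = √((1/31)*(1/165)*196 + 600) = √(196/5115 + 600) = √(3069196/5115) = 2*√3924734385/5115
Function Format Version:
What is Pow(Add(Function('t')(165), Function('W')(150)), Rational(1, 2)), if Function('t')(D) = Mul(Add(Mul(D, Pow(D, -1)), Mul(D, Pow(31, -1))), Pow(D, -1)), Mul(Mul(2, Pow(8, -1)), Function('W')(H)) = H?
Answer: Mul(Rational(2, 5115), Pow(3924734385, Rational(1, 2))) ≈ 24.496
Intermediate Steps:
Function('W')(H) = Mul(4, H)
Function('t')(D) = Mul(Pow(D, -1), Add(1, Mul(Rational(1, 31), D))) (Function('t')(D) = Mul(Add(1, Mul(D, Rational(1, 31))), Pow(D, -1)) = Mul(Add(1, Mul(Rational(1, 31), D)), Pow(D, -1)) = Mul(Pow(D, -1), Add(1, Mul(Rational(1, 31), D))))
Pow(Add(Function('t')(165), Function('W')(150)), Rational(1, 2)) = Pow(Add(Mul(Rational(1, 31), Pow(165, -1), Add(31, 165)), Mul(4, 150)), Rational(1, 2)) = Pow(Add(Mul(Rational(1, 31), Rational(1, 165), 196), 600), Rational(1, 2)) = Pow(Add(Rational(196, 5115), 600), Rational(1, 2)) = Pow(Rational(3069196, 5115), Rational(1, 2)) = Mul(Rational(2, 5115), Pow(3924734385, Rational(1, 2)))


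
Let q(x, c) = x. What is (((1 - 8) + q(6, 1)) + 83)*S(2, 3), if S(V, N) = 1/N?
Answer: 82/3 ≈ 27.333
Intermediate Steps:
(((1 - 8) + q(6, 1)) + 83)*S(2, 3) = (((1 - 8) + 6) + 83)/3 = ((-7 + 6) + 83)*(⅓) = (-1 + 83)*(⅓) = 82*(⅓) = 82/3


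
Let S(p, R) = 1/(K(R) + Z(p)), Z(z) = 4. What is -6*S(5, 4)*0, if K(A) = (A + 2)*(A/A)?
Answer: 0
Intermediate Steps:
K(A) = 2 + A (K(A) = (2 + A)*1 = 2 + A)
S(p, R) = 1/(6 + R) (S(p, R) = 1/((2 + R) + 4) = 1/(6 + R))
-6*S(5, 4)*0 = -6/(6 + 4)*0 = -6/10*0 = -6*⅒*0 = -⅗*0 = 0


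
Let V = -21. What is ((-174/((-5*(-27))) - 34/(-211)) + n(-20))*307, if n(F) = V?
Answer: -64501621/9495 ≈ -6793.2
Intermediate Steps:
n(F) = -21
((-174/((-5*(-27))) - 34/(-211)) + n(-20))*307 = ((-174/((-5*(-27))) - 34/(-211)) - 21)*307 = ((-174/135 - 34*(-1/211)) - 21)*307 = ((-174*1/135 + 34/211) - 21)*307 = ((-58/45 + 34/211) - 21)*307 = (-10708/9495 - 21)*307 = -210103/9495*307 = -64501621/9495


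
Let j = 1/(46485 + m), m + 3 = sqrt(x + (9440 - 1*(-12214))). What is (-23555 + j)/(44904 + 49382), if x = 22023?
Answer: -16963782151201/67902660385014 - sqrt(4853)/67902660385014 ≈ -0.24983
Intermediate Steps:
m = -3 + 3*sqrt(4853) (m = -3 + sqrt(22023 + (9440 - 1*(-12214))) = -3 + sqrt(22023 + (9440 + 12214)) = -3 + sqrt(22023 + 21654) = -3 + sqrt(43677) = -3 + 3*sqrt(4853) ≈ 205.99)
j = 1/(46482 + 3*sqrt(4853)) (j = 1/(46485 + (-3 + 3*sqrt(4853))) = 1/(46482 + 3*sqrt(4853)) ≈ 2.1417e-5)
(-23555 + j)/(44904 + 49382) = (-23555 + (15494/720177549 - sqrt(4853)/720177549))/(44904 + 49382) = (-16963782151201/720177549 - sqrt(4853)/720177549)/94286 = (-16963782151201/720177549 - sqrt(4853)/720177549)*(1/94286) = -16963782151201/67902660385014 - sqrt(4853)/67902660385014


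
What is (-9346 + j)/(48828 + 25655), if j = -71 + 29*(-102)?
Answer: -12375/74483 ≈ -0.16615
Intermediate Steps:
j = -3029 (j = -71 - 2958 = -3029)
(-9346 + j)/(48828 + 25655) = (-9346 - 3029)/(48828 + 25655) = -12375/74483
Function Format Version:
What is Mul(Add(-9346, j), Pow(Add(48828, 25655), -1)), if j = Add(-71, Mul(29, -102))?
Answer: Rational(-12375, 74483) ≈ -0.16615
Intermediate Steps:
j = -3029 (j = Add(-71, -2958) = -3029)
Mul(Add(-9346, j), Pow(Add(48828, 25655), -1)) = Mul(Add(-9346, -3029), Pow(Add(48828, 25655), -1)) = Mul(-12375, Pow(74483, -1)) = Mul(-12375, Rational(1, 74483)) = Rational(-12375, 74483)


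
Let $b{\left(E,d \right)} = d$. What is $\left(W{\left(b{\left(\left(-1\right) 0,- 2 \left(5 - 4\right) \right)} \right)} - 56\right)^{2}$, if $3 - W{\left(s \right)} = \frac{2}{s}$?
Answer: $2704$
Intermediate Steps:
$W{\left(s \right)} = 3 - \frac{2}{s}$
$\left(W{\left(b{\left(\left(-1\right) 0,- 2 \left(5 - 4\right) \right)} \right)} - 56\right)^{2} = \left(\left(3 - \frac{2}{\left(-2\right) \left(5 - 4\right)}\right) - 56\right)^{2} = \left(\left(3 - \frac{2}{\left(-2\right) 1}\right) - 56\right)^{2} = \left(\left(3 - \frac{2}{-2}\right) - 56\right)^{2} = \left(\left(3 - -1\right) - 56\right)^{2} = \left(\left(3 + 1\right) - 56\right)^{2} = \left(4 - 56\right)^{2} = \left(-52\right)^{2} = 2704$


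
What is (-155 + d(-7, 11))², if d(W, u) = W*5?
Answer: 36100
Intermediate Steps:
d(W, u) = 5*W
(-155 + d(-7, 11))² = (-155 + 5*(-7))² = (-155 - 35)² = (-190)² = 36100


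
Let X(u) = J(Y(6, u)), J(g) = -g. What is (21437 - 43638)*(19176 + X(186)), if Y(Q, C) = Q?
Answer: -425593170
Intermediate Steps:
X(u) = -6 (X(u) = -1*6 = -6)
(21437 - 43638)*(19176 + X(186)) = (21437 - 43638)*(19176 - 6) = -22201*19170 = -425593170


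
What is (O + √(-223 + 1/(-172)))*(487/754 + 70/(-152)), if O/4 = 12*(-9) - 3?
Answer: -589521/7163 + 58421*I*√13631/2464072 ≈ -82.301 + 2.7681*I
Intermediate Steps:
O = -444 (O = 4*(12*(-9) - 3) = 4*(-108 - 3) = 4*(-111) = -444)
(O + √(-223 + 1/(-172)))*(487/754 + 70/(-152)) = (-444 + √(-223 + 1/(-172)))*(487/754 + 70/(-152)) = (-444 + √(-223 - 1/172))*(487*(1/754) + 70*(-1/152)) = (-444 + √(-38357/172))*(487/754 - 35/76) = (-444 + 11*I*√13631/86)*(5311/28652) = -589521/7163 + 58421*I*√13631/2464072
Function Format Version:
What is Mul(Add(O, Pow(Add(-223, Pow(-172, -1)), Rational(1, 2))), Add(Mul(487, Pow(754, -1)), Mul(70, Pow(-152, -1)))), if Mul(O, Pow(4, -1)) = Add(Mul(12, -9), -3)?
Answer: Add(Rational(-589521, 7163), Mul(Rational(58421, 2464072), I, Pow(13631, Rational(1, 2)))) ≈ Add(-82.301, Mul(2.7681, I))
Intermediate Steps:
O = -444 (O = Mul(4, Add(Mul(12, -9), -3)) = Mul(4, Add(-108, -3)) = Mul(4, -111) = -444)
Mul(Add(O, Pow(Add(-223, Pow(-172, -1)), Rational(1, 2))), Add(Mul(487, Pow(754, -1)), Mul(70, Pow(-152, -1)))) = Mul(Add(-444, Pow(Add(-223, Pow(-172, -1)), Rational(1, 2))), Add(Mul(487, Pow(754, -1)), Mul(70, Pow(-152, -1)))) = Mul(Add(-444, Pow(Add(-223, Rational(-1, 172)), Rational(1, 2))), Add(Mul(487, Rational(1, 754)), Mul(70, Rational(-1, 152)))) = Mul(Add(-444, Pow(Rational(-38357, 172), Rational(1, 2))), Add(Rational(487, 754), Rational(-35, 76))) = Mul(Add(-444, Mul(Rational(11, 86), I, Pow(13631, Rational(1, 2)))), Rational(5311, 28652)) = Add(Rational(-589521, 7163), Mul(Rational(58421, 2464072), I, Pow(13631, Rational(1, 2))))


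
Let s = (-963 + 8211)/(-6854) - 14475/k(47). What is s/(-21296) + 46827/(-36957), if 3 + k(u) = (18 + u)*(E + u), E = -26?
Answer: -516957646214363/408172226693792 ≈ -1.2665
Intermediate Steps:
k(u) = -3 + (-26 + u)*(18 + u) (k(u) = -3 + (18 + u)*(-26 + u) = -3 + (-26 + u)*(18 + u))
s = -18180571/1555858 (s = (-963 + 8211)/(-6854) - 14475/(-471 + 47² - 8*47) = 7248*(-1/6854) - 14475/(-471 + 2209 - 376) = -3624/3427 - 14475/1362 = -3624/3427 - 14475*1/1362 = -3624/3427 - 4825/454 = -18180571/1555858 ≈ -11.685)
s/(-21296) + 46827/(-36957) = -18180571/1555858/(-21296) + 46827/(-36957) = -18180571/1555858*(-1/21296) + 46827*(-1/36957) = 18180571/33133551968 - 15609/12319 = -516957646214363/408172226693792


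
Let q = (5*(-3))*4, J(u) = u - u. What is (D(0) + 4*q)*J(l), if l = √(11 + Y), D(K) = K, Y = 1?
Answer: 0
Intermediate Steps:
l = 2*√3 (l = √(11 + 1) = √12 = 2*√3 ≈ 3.4641)
J(u) = 0
q = -60 (q = -15*4 = -60)
(D(0) + 4*q)*J(l) = (0 + 4*(-60))*0 = (0 - 240)*0 = -240*0 = 0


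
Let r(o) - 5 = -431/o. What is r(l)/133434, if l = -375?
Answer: 1153/25018875 ≈ 4.6085e-5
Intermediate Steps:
r(o) = 5 - 431/o
r(l)/133434 = (5 - 431/(-375))/133434 = (5 - 431*(-1/375))*(1/133434) = (5 + 431/375)*(1/133434) = (2306/375)*(1/133434) = 1153/25018875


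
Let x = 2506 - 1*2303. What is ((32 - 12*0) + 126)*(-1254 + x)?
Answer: -166058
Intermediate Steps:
x = 203 (x = 2506 - 2303 = 203)
((32 - 12*0) + 126)*(-1254 + x) = ((32 - 12*0) + 126)*(-1254 + 203) = ((32 + 0) + 126)*(-1051) = (32 + 126)*(-1051) = 158*(-1051) = -166058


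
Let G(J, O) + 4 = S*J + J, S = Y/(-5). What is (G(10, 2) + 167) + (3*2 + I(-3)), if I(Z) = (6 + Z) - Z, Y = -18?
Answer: 221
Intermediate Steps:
S = 18/5 (S = -18/(-5) = -18*(-⅕) = 18/5 ≈ 3.6000)
G(J, O) = -4 + 23*J/5 (G(J, O) = -4 + (18*J/5 + J) = -4 + 23*J/5)
I(Z) = 6
(G(10, 2) + 167) + (3*2 + I(-3)) = ((-4 + (23/5)*10) + 167) + (3*2 + 6) = ((-4 + 46) + 167) + (6 + 6) = (42 + 167) + 12 = 209 + 12 = 221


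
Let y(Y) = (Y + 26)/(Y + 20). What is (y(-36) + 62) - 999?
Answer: -7491/8 ≈ -936.38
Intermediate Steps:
y(Y) = (26 + Y)/(20 + Y)
(y(-36) + 62) - 999 = ((26 - 36)/(20 - 36) + 62) - 999 = (-10/(-16) + 62) - 999 = (-1/16*(-10) + 62) - 999 = (5/8 + 62) - 999 = 501/8 - 999 = -7491/8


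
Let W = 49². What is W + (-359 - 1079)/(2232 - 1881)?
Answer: 841313/351 ≈ 2396.9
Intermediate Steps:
W = 2401
W + (-359 - 1079)/(2232 - 1881) = 2401 + (-359 - 1079)/(2232 - 1881) = 2401 - 1438/351 = 841313/351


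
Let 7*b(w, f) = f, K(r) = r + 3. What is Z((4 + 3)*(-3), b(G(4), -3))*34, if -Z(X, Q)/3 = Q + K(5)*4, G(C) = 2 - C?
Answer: -22542/7 ≈ -3220.3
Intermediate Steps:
K(r) = 3 + r
b(w, f) = f/7
Z(X, Q) = -96 - 3*Q (Z(X, Q) = -3*(Q + (3 + 5)*4) = -3*(Q + 8*4) = -3*(Q + 32) = -3*(32 + Q) = -96 - 3*Q)
Z((4 + 3)*(-3), b(G(4), -3))*34 = (-96 - 3*(-3)/7)*34 = (-96 - 3*(-3/7))*34 = (-96 + 9/7)*34 = -663/7*34 = -22542/7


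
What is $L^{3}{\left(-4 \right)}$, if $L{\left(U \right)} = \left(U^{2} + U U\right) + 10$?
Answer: $74088$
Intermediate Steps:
$L{\left(U \right)} = 10 + 2 U^{2}$ ($L{\left(U \right)} = \left(U^{2} + U^{2}\right) + 10 = 2 U^{2} + 10 = 10 + 2 U^{2}$)
$L^{3}{\left(-4 \right)} = \left(10 + 2 \left(-4\right)^{2}\right)^{3} = \left(10 + 2 \cdot 16\right)^{3} = \left(10 + 32\right)^{3} = 42^{3} = 74088$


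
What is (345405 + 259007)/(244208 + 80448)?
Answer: 151103/81164 ≈ 1.8617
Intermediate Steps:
(345405 + 259007)/(244208 + 80448) = 604412/324656 = 604412*(1/324656) = 151103/81164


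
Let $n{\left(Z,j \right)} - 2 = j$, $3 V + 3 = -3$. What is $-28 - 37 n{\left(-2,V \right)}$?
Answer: $-28$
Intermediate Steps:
$V = -2$ ($V = -1 + \frac{1}{3} \left(-3\right) = -1 - 1 = -2$)
$n{\left(Z,j \right)} = 2 + j$
$-28 - 37 n{\left(-2,V \right)} = -28 - 37 \left(2 - 2\right) = -28 - 0 = -28 + 0 = -28$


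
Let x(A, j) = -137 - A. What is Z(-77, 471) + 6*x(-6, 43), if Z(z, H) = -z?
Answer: -709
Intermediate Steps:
Z(-77, 471) + 6*x(-6, 43) = -1*(-77) + 6*(-137 - 1*(-6)) = 77 + 6*(-137 + 6) = 77 + 6*(-131) = 77 - 786 = -709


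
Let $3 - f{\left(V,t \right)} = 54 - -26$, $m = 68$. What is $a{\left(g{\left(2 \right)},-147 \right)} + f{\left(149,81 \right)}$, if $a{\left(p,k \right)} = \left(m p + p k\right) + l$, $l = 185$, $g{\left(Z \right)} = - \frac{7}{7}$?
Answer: $187$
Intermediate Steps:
$g{\left(Z \right)} = -1$ ($g{\left(Z \right)} = \left(-7\right) \frac{1}{7} = -1$)
$f{\left(V,t \right)} = -77$ ($f{\left(V,t \right)} = 3 - \left(54 - -26\right) = 3 - \left(54 + 26\right) = 3 - 80 = -77$)
$a{\left(p,k \right)} = 185 + 68 p + k p$ ($a{\left(p,k \right)} = \left(68 p + p k\right) + 185 = \left(68 p + k p\right) + 185 = 185 + 68 p + k p$)
$a{\left(g{\left(2 \right)},-147 \right)} + f{\left(149,81 \right)} = \left(185 + 68 \left(-1\right) - -147\right) - 77 = \left(185 - 68 + 147\right) - 77 = 264 - 77 = 187$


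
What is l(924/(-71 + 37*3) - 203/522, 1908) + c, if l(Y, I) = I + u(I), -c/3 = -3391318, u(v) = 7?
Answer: 10175869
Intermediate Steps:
c = 10173954 (c = -3*(-3391318) = 10173954)
l(Y, I) = 7 + I (l(Y, I) = I + 7 = 7 + I)
l(924/(-71 + 37*3) - 203/522, 1908) + c = (7 + 1908) + 10173954 = 1915 + 10173954 = 10175869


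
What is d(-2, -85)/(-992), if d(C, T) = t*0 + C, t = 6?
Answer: 1/496 ≈ 0.0020161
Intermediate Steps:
d(C, T) = C (d(C, T) = 6*0 + C = 0 + C = C)
d(-2, -85)/(-992) = -2/(-992) = -2*(-1/992) = 1/496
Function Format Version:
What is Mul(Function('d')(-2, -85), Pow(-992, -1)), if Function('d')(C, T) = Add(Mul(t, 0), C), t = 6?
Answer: Rational(1, 496) ≈ 0.0020161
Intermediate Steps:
Function('d')(C, T) = C (Function('d')(C, T) = Add(Mul(6, 0), C) = Add(0, C) = C)
Mul(Function('d')(-2, -85), Pow(-992, -1)) = Mul(-2, Pow(-992, -1)) = Mul(-2, Rational(-1, 992)) = Rational(1, 496)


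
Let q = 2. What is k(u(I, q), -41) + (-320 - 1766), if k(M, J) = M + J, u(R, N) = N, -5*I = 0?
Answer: -2125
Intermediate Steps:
I = 0 (I = -1/5*0 = 0)
k(M, J) = J + M
k(u(I, q), -41) + (-320 - 1766) = (-41 + 2) + (-320 - 1766) = -39 - 2086 = -2125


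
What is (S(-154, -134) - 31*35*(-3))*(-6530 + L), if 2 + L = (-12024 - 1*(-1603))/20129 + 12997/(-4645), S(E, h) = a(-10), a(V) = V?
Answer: -396569392162482/18699841 ≈ -2.1207e+7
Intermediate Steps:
S(E, h) = -10
L = -497020568/93499205 (L = -2 + ((-12024 - 1*(-1603))/20129 + 12997/(-4645)) = -2 + ((-12024 + 1603)*(1/20129) + 12997*(-1/4645)) = -2 + (-10421*1/20129 - 12997/4645) = -2 + (-10421/20129 - 12997/4645) = -2 - 310022158/93499205 = -497020568/93499205 ≈ -5.3158)
(S(-154, -134) - 31*35*(-3))*(-6530 + L) = (-10 - 31*35*(-3))*(-6530 - 497020568/93499205) = (-10 - 1085*(-3))*(-611046829218/93499205) = (-10 + 3255)*(-611046829218/93499205) = 3245*(-611046829218/93499205) = -396569392162482/18699841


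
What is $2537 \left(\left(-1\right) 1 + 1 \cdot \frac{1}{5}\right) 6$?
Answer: $- \frac{60888}{5} \approx -12178.0$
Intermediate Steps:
$2537 \left(\left(-1\right) 1 + 1 \cdot \frac{1}{5}\right) 6 = 2537 \left(-1 + 1 \cdot \frac{1}{5}\right) 6 = 2537 \left(-1 + \frac{1}{5}\right) 6 = 2537 \left(\left(- \frac{4}{5}\right) 6\right) = 2537 \left(- \frac{24}{5}\right) = - \frac{60888}{5}$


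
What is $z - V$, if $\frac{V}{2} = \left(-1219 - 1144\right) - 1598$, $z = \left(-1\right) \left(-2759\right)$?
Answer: $10681$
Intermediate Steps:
$z = 2759$
$V = -7922$ ($V = 2 \left(\left(-1219 - 1144\right) - 1598\right) = 2 \left(-2363 - 1598\right) = 2 \left(-3961\right) = -7922$)
$z - V = 2759 - -7922 = 2759 + 7922 = 10681$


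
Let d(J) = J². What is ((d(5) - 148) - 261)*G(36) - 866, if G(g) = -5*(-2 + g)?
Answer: 64414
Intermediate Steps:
G(g) = 10 - 5*g
((d(5) - 148) - 261)*G(36) - 866 = ((5² - 148) - 261)*(10 - 5*36) - 866 = ((25 - 148) - 261)*(10 - 180) - 866 = (-123 - 261)*(-170) - 866 = -384*(-170) - 866 = 65280 - 866 = 64414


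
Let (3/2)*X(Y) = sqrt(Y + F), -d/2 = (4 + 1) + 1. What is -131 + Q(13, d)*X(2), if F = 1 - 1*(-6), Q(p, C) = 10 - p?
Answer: -137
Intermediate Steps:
d = -12 (d = -2*((4 + 1) + 1) = -2*(5 + 1) = -2*6 = -12)
F = 7 (F = 1 + 6 = 7)
X(Y) = 2*sqrt(7 + Y)/3 (X(Y) = 2*sqrt(Y + 7)/3 = 2*sqrt(7 + Y)/3)
-131 + Q(13, d)*X(2) = -131 + (10 - 1*13)*(2*sqrt(7 + 2)/3) = -131 + (10 - 13)*(2*sqrt(9)/3) = -131 - 2*3 = -131 - 3*2 = -131 - 6 = -137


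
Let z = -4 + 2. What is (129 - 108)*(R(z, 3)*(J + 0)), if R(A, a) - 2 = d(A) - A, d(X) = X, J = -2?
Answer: -84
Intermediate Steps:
z = -2
R(A, a) = 2 (R(A, a) = 2 + (A - A) = 2 + 0 = 2)
(129 - 108)*(R(z, 3)*(J + 0)) = (129 - 108)*(2*(-2 + 0)) = 21*(2*(-2)) = 21*(-4) = -84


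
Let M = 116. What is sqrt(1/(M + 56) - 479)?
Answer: I*sqrt(3542641)/86 ≈ 21.886*I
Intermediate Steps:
sqrt(1/(M + 56) - 479) = sqrt(1/(116 + 56) - 479) = sqrt(1/172 - 479) = sqrt(-82387/172) = I*sqrt(3542641)/86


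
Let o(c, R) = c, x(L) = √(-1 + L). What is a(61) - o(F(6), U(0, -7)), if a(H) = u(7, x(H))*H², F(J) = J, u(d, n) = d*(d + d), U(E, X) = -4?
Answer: 364652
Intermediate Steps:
u(d, n) = 2*d² (u(d, n) = d*(2*d) = 2*d²)
a(H) = 98*H² (a(H) = (2*7²)*H² = (2*49)*H² = 98*H²)
a(61) - o(F(6), U(0, -7)) = 98*61² - 1*6 = 98*3721 - 6 = 364658 - 6 = 364652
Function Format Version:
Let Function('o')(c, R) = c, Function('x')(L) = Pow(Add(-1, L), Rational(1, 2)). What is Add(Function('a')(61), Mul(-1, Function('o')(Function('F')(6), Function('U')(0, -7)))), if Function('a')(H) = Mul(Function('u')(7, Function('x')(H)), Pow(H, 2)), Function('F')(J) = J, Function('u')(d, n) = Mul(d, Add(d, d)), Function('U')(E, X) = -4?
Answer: 364652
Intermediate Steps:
Function('u')(d, n) = Mul(2, Pow(d, 2)) (Function('u')(d, n) = Mul(d, Mul(2, d)) = Mul(2, Pow(d, 2)))
Function('a')(H) = Mul(98, Pow(H, 2)) (Function('a')(H) = Mul(Mul(2, Pow(7, 2)), Pow(H, 2)) = Mul(Mul(2, 49), Pow(H, 2)) = Mul(98, Pow(H, 2)))
Add(Function('a')(61), Mul(-1, Function('o')(Function('F')(6), Function('U')(0, -7)))) = Add(Mul(98, Pow(61, 2)), Mul(-1, 6)) = Add(Mul(98, 3721), -6) = Add(364658, -6) = 364652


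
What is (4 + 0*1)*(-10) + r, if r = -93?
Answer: -133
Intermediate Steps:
(4 + 0*1)*(-10) + r = (4 + 0*1)*(-10) - 93 = (4 + 0)*(-10) - 93 = 4*(-10) - 93 = -40 - 93 = -133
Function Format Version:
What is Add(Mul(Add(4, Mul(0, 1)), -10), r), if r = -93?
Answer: -133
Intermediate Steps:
Add(Mul(Add(4, Mul(0, 1)), -10), r) = Add(Mul(Add(4, Mul(0, 1)), -10), -93) = Add(Mul(Add(4, 0), -10), -93) = Add(Mul(4, -10), -93) = Add(-40, -93) = -133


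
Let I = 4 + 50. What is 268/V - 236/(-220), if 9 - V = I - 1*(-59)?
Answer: -2151/1430 ≈ -1.5042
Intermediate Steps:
I = 54
V = -104 (V = 9 - (54 - 1*(-59)) = 9 - (54 + 59) = 9 - 1*113 = 9 - 113 = -104)
268/V - 236/(-220) = 268/(-104) - 236/(-220) = 268*(-1/104) - 236*(-1/220) = -67/26 + 59/55 = -2151/1430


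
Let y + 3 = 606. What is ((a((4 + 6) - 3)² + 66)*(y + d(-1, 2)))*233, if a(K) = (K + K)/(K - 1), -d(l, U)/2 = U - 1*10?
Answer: 92737961/9 ≈ 1.0304e+7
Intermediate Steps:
y = 603 (y = -3 + 606 = 603)
d(l, U) = 20 - 2*U (d(l, U) = -2*(U - 1*10) = -2*(U - 10) = -2*(-10 + U) = 20 - 2*U)
a(K) = 2*K/(-1 + K) (a(K) = (2*K)/(-1 + K) = 2*K/(-1 + K))
((a((4 + 6) - 3)² + 66)*(y + d(-1, 2)))*233 = (((2*((4 + 6) - 3)/(-1 + ((4 + 6) - 3)))² + 66)*(603 + (20 - 2*2)))*233 = (((2*(10 - 3)/(-1 + (10 - 3)))² + 66)*(603 + (20 - 4)))*233 = (((2*7/(-1 + 7))² + 66)*(603 + 16))*233 = (((2*7/6)² + 66)*619)*233 = (((2*7*(⅙))² + 66)*619)*233 = (((7/3)² + 66)*619)*233 = ((49/9 + 66)*619)*233 = ((643/9)*619)*233 = (398017/9)*233 = 92737961/9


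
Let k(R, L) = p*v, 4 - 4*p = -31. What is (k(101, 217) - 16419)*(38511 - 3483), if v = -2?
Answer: -575737722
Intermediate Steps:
p = 35/4 (p = 1 - ¼*(-31) = 1 + 31/4 = 35/4 ≈ 8.7500)
k(R, L) = -35/2 (k(R, L) = (35/4)*(-2) = -35/2)
(k(101, 217) - 16419)*(38511 - 3483) = (-35/2 - 16419)*(38511 - 3483) = -32873/2*35028 = -575737722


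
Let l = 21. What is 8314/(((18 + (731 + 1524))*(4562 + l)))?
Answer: 8314/10417159 ≈ 0.00079811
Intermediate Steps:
8314/(((18 + (731 + 1524))*(4562 + l))) = 8314/(((18 + (731 + 1524))*(4562 + 21))) = 8314/(((18 + 2255)*4583)) = 8314/((2273*4583)) = 8314/10417159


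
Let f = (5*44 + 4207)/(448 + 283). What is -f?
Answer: -4427/731 ≈ -6.0561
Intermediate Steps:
f = 4427/731 (f = (220 + 4207)/731 = 4427*(1/731) = 4427/731 ≈ 6.0561)
-f = -1*4427/731 = -4427/731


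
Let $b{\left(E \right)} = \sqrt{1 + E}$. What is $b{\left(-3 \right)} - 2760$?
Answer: $-2760 + i \sqrt{2} \approx -2760.0 + 1.4142 i$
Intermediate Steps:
$b{\left(-3 \right)} - 2760 = \sqrt{1 - 3} - 2760 = \sqrt{-2} - 2760 = i \sqrt{2} - 2760 = -2760 + i \sqrt{2}$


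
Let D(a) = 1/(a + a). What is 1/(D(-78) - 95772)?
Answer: -156/14940433 ≈ -1.0441e-5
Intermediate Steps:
D(a) = 1/(2*a)
1/(D(-78) - 95772) = 1/((1/2)/(-78) - 95772) = 1/((1/2)*(-1/78) - 95772) = 1/(-1/156 - 95772) = 1/(-14940433/156) = -156/14940433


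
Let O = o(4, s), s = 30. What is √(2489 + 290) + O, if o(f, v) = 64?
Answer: 64 + √2779 ≈ 116.72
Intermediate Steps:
O = 64
√(2489 + 290) + O = √(2489 + 290) + 64 = √2779 + 64 = 64 + √2779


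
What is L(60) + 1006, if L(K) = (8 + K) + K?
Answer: 1134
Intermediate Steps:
L(K) = 8 + 2*K
L(60) + 1006 = (8 + 2*60) + 1006 = (8 + 120) + 1006 = 128 + 1006 = 1134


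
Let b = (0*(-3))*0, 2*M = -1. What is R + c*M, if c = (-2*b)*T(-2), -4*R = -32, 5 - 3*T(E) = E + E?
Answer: 8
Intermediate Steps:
M = -½ (M = (½)*(-1) = -½ ≈ -0.50000)
T(E) = 5/3 - 2*E/3 (T(E) = 5/3 - (E + E)/3 = 5/3 - 2*E/3)
b = 0 (b = 0*0 = 0)
R = 8 (R = -¼*(-32) = 8)
c = 0 (c = (-2*0)*(5/3 - ⅔*(-2)) = 0*(5/3 + 4/3) = 0*3 = 0)
R + c*M = 8 + 0*(-½) = 8 + 0 = 8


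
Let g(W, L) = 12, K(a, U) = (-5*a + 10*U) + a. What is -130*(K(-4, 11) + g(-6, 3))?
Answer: -17940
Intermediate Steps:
K(a, U) = -4*a + 10*U
-130*(K(-4, 11) + g(-6, 3)) = -130*((-4*(-4) + 10*11) + 12) = -130*((16 + 110) + 12) = -130*(126 + 12) = -130*138 = -17940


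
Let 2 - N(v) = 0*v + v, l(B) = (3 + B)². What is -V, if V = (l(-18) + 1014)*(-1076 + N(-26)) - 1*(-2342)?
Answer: 1296130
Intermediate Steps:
N(v) = 2 - v (N(v) = 2 - (0*v + v) = 2 - (0 + v) = 2 - v)
V = -1296130 (V = ((3 - 18)² + 1014)*(-1076 + (2 - 1*(-26))) - 1*(-2342) = ((-15)² + 1014)*(-1076 + (2 + 26)) + 2342 = (225 + 1014)*(-1076 + 28) + 2342 = 1239*(-1048) + 2342 = -1298472 + 2342 = -1296130)
-V = -1*(-1296130) = 1296130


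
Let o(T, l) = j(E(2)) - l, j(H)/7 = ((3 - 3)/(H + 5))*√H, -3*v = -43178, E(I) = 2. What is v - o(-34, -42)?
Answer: 43052/3 ≈ 14351.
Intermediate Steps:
v = 43178/3 (v = -⅓*(-43178) = 43178/3 ≈ 14393.)
j(H) = 0 (j(H) = 7*(((3 - 3)/(H + 5))*√H) = 7*((0/(5 + H))*√H) = 7*(0*√H) = 7*0 = 0)
o(T, l) = -l (o(T, l) = 0 - l = -l)
v - o(-34, -42) = 43178/3 - (-1)*(-42) = 43178/3 - 1*42 = 43178/3 - 42 = 43052/3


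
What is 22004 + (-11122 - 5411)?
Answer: 5471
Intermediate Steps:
22004 + (-11122 - 5411) = 22004 - 16533 = 5471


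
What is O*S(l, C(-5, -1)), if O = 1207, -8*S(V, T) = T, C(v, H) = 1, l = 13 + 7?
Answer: -1207/8 ≈ -150.88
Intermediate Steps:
l = 20
S(V, T) = -T/8
O*S(l, C(-5, -1)) = 1207*(-1/8*1) = 1207*(-1/8) = -1207/8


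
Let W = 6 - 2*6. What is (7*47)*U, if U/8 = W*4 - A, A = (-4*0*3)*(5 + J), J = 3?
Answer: -63168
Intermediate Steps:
W = -6 (W = 6 - 12 = -6)
A = 0 (A = (-4*0*3)*(5 + 3) = (0*3)*8 = 0*8 = 0)
U = -192 (U = 8*(-6*4 - 1*0) = 8*(-24 + 0) = 8*(-24) = -192)
(7*47)*U = (7*47)*(-192) = 329*(-192) = -63168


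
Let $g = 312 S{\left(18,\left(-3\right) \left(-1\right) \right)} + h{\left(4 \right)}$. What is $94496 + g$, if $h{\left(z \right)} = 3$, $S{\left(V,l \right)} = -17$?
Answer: $89195$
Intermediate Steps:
$g = -5301$ ($g = 312 \left(-17\right) + 3 = -5304 + 3 = -5301$)
$94496 + g = 94496 - 5301 = 89195$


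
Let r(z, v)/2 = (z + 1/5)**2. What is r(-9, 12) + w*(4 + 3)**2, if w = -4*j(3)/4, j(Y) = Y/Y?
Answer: 2647/25 ≈ 105.88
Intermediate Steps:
r(z, v) = 2*(1/5 + z)**2 (r(z, v) = 2*(z + 1/5)**2 = 2*(1/5 + z)**2)
j(Y) = 1
w = -1 (w = -4/4 = -4*1/4 = -1)
r(-9, 12) + w*(4 + 3)**2 = 2*(1 + 5*(-9))**2/25 - (4 + 3)**2 = 2*(1 - 45)**2/25 - 1*7**2 = (2/25)*(-44)**2 - 1*49 = (2/25)*1936 - 49 = 3872/25 - 49 = 2647/25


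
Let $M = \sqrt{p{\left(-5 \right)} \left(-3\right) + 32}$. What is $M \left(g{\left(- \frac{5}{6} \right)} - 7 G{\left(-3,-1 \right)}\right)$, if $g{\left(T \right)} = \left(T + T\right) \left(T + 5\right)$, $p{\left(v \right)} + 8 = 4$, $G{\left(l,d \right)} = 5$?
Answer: $- \frac{755 \sqrt{11}}{9} \approx -278.23$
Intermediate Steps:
$p{\left(v \right)} = -4$ ($p{\left(v \right)} = -8 + 4 = -4$)
$g{\left(T \right)} = 2 T \left(5 + T\right)$
$M = 2 \sqrt{11}$ ($M = \sqrt{\left(-4\right) \left(-3\right) + 32} = \sqrt{12 + 32} = \sqrt{44} = 2 \sqrt{11} \approx 6.6332$)
$M \left(g{\left(- \frac{5}{6} \right)} - 7 G{\left(-3,-1 \right)}\right) = 2 \sqrt{11} \left(2 \left(- \frac{5}{6}\right) \left(5 - \frac{5}{6}\right) - 35\right) = 2 \sqrt{11} \left(2 \left(- \frac{5}{6}\right) \frac{25}{6} - 35\right) = 2 \sqrt{11} \left(- \frac{125}{18} - 35\right) = 2 \sqrt{11} \left(- \frac{755}{18}\right) = - \frac{755 \sqrt{11}}{9}$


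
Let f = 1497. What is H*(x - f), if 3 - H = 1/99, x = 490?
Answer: -298072/99 ≈ -3010.8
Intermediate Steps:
H = 296/99 (H = 3 - 1/99 = 296/99 ≈ 2.9899)
H*(x - f) = 296*(490 - 1*1497)/99 = 296*(490 - 1497)/99 = (296/99)*(-1007) = -298072/99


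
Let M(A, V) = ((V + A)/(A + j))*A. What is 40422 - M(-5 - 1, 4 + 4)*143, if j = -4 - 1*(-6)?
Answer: 39993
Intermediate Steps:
j = 2 (j = -4 + 6 = 2)
M(A, V) = A*(A + V)/(2 + A) (M(A, V) = ((V + A)/(A + 2))*A = ((A + V)/(2 + A))*A = A*(A + V)/(2 + A))
40422 - M(-5 - 1, 4 + 4)*143 = 40422 - (-5 - 1)*((-5 - 1) + (4 + 4))/(2 + (-5 - 1))*143 = 40422 - (-6*(-6 + 8)/(2 - 6))*143 = 40422 - (-6*2/(-4))*143 = 40422 - (-6*(-¼)*2)*143 = 40422 - 3*143 = 40422 - 1*429 = 40422 - 429 = 39993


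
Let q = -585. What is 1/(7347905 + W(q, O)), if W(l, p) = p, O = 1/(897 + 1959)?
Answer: 2856/20985616681 ≈ 1.3609e-7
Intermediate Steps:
O = 1/2856 ≈ 0.00035014
1/(7347905 + W(q, O)) = 1/(7347905 + 1/2856) = 1/(20985616681/2856) = 2856/20985616681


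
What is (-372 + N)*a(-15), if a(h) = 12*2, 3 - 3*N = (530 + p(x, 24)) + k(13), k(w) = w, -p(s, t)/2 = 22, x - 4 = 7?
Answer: -12896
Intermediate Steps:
x = 11 (x = 4 + 7 = 11)
p(s, t) = -44 (p(s, t) = -2*22 = -44)
N = -496/3 (N = 1 - ((530 - 44) + 13)/3 = 1 - (486 + 13)/3 = 1 - 1/3*499 = 1 - 499/3 = -496/3 ≈ -165.33)
a(h) = 24
(-372 + N)*a(-15) = (-372 - 496/3)*24 = -1612/3*24 = -12896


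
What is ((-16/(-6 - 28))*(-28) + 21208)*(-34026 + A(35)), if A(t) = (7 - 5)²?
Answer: -12258534864/17 ≈ -7.2109e+8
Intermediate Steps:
A(t) = 4 (A(t) = 2² = 4)
((-16/(-6 - 28))*(-28) + 21208)*(-34026 + A(35)) = ((-16/(-6 - 28))*(-28) + 21208)*(-34026 + 4) = ((-16/(-34))*(-28) + 21208)*(-34022) = (-1/34*(-16)*(-28) + 21208)*(-34022) = ((8/17)*(-28) + 21208)*(-34022) = (-224/17 + 21208)*(-34022) = (360312/17)*(-34022) = -12258534864/17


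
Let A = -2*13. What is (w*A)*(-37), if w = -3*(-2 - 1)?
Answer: 8658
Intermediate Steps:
A = -26
w = 9 (w = -3*(-3) = 9)
(w*A)*(-37) = (9*(-26))*(-37) = -234*(-37) = 8658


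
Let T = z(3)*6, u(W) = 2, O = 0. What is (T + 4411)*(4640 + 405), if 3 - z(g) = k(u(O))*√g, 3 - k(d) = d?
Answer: 22344305 - 30270*√3 ≈ 2.2292e+7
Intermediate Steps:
k(d) = 3 - d
z(g) = 3 - √g (z(g) = 3 - (3 - 1*2)*√g = 3 - (3 - 2)*√g = 3 - √g)
T = 18 - 6*√3 (T = (3 - √3)*6 = 18 - 6*√3 ≈ 7.6077)
(T + 4411)*(4640 + 405) = ((18 - 6*√3) + 4411)*(4640 + 405) = (4429 - 6*√3)*5045 = 22344305 - 30270*√3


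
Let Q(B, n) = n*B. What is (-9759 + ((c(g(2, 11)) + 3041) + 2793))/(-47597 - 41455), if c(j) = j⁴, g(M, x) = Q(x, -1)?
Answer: -893/7421 ≈ -0.12033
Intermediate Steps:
Q(B, n) = B*n
g(M, x) = -x (g(M, x) = x*(-1) = -x)
(-9759 + ((c(g(2, 11)) + 3041) + 2793))/(-47597 - 41455) = (-9759 + (((-1*11)⁴ + 3041) + 2793))/(-47597 - 41455) = (-9759 + (((-11)⁴ + 3041) + 2793))/(-89052) = (-9759 + ((14641 + 3041) + 2793))*(-1/89052) = (-9759 + (17682 + 2793))*(-1/89052) = (-9759 + 20475)*(-1/89052) = 10716*(-1/89052) = -893/7421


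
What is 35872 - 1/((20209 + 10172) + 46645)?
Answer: 2763076671/77026 ≈ 35872.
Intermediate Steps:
35872 - 1/((20209 + 10172) + 46645) = 35872 - 1/(30381 + 46645) = 35872 - 1/77026 = 2763076671/77026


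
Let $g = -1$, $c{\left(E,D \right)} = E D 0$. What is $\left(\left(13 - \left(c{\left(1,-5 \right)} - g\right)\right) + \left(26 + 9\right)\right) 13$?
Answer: $611$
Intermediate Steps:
$c{\left(E,D \right)} = 0$ ($c{\left(E,D \right)} = D E 0 = 0$)
$\left(\left(13 - \left(c{\left(1,-5 \right)} - g\right)\right) + \left(26 + 9\right)\right) 13 = \left(\left(13 - \left(0 - -1\right)\right) + \left(26 + 9\right)\right) 13 = \left(\left(13 - \left(0 + 1\right)\right) + 35\right) 13 = \left(\left(13 - 1\right) + 35\right) 13 = \left(12 + 35\right) 13 = 47 \cdot 13 = 611$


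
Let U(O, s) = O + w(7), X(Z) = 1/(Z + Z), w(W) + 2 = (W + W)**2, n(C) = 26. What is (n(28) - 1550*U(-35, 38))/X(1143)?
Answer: -563325264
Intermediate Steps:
w(W) = -2 + 4*W**2 (w(W) = -2 + (W + W)**2 = -2 + (2*W)**2 = -2 + 4*W**2)
X(Z) = 1/(2*Z)
U(O, s) = 194 + O (U(O, s) = O + (-2 + 4*7**2) = O + (-2 + 4*49) = O + (-2 + 196) = O + 194 = 194 + O)
(n(28) - 1550*U(-35, 38))/X(1143) = (26 - 1550*(194 - 35))/(((1/2)/1143)) = (26 - 1550*159)/(((1/2)*(1/1143))) = (26 - 246450)/(1/2286) = -246424*2286 = -563325264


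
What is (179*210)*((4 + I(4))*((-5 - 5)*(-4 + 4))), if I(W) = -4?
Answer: 0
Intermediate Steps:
(179*210)*((4 + I(4))*((-5 - 5)*(-4 + 4))) = (179*210)*((4 - 4)*((-5 - 5)*(-4 + 4))) = 37590*(0*(-10*0)) = 37590*(0*0) = 37590*0 = 0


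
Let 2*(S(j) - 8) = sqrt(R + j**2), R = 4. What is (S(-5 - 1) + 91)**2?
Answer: (99 + sqrt(10))**2 ≈ 10437.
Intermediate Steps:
S(j) = 8 + sqrt(4 + j**2)/2
(S(-5 - 1) + 91)**2 = ((8 + sqrt(4 + (-5 - 1)**2)/2) + 91)**2 = ((8 + sqrt(4 + (-6)**2)/2) + 91)**2 = ((8 + sqrt(4 + 36)/2) + 91)**2 = ((8 + sqrt(40)/2) + 91)**2 = ((8 + (2*sqrt(10))/2) + 91)**2 = ((8 + sqrt(10)) + 91)**2 = (99 + sqrt(10))**2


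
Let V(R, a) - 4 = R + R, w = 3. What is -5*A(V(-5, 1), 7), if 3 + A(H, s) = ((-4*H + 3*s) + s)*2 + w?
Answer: -520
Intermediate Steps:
V(R, a) = 4 + 2*R (V(R, a) = 4 + (R + R) = 4 + 2*R)
A(H, s) = -8*H + 8*s (A(H, s) = -3 + (((-4*H + 3*s) + s)*2 + 3) = -3 + ((-4*H + 4*s)*2 + 3) = -3 + ((-8*H + 8*s) + 3) = -3 + (3 - 8*H + 8*s) = -8*H + 8*s)
-5*A(V(-5, 1), 7) = -5*(-8*(4 + 2*(-5)) + 8*7) = -5*(-8*(4 - 10) + 56) = -5*(-8*(-6) + 56) = -5*(48 + 56) = -5*104 = -520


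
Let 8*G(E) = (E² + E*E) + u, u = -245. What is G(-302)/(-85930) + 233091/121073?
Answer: 138181056141/83230423120 ≈ 1.6602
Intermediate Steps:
G(E) = -245/8 + E²/4 (G(E) = ((E² + E*E) - 245)/8 = ((E² + E²) - 245)/8 = (2*E² - 245)/8 = (-245 + 2*E²)/8 = -245/8 + E²/4)
G(-302)/(-85930) + 233091/121073 = (-245/8 + (¼)*(-302)²)/(-85930) + 233091/121073 = (-245/8 + (¼)*91204)*(-1/85930) + 233091*(1/121073) = (-245/8 + 22801)*(-1/85930) + 233091/121073 = (182163/8)*(-1/85930) + 233091/121073 = -182163/687440 + 233091/121073 = 138181056141/83230423120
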